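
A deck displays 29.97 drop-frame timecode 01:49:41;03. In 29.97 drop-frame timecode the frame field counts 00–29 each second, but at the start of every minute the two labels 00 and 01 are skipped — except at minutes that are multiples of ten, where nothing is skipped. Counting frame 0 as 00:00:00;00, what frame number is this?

197235

As if non-drop at 30 labels/s: (1 × 3600 + 49 × 60 + 41) × 30 + 3 = 197433.
Minute boundaries passed: 109; those not divisible by 10: 109 − 10 = 99; dropped labels = 2 × 99 = 198.
Actual frame index = 197433 − 198 = 197235.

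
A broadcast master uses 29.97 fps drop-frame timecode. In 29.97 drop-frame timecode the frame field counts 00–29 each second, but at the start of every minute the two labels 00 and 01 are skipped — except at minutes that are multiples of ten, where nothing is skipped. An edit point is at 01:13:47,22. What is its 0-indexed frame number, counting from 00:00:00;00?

As if non-drop at 30 labels/s: (1 × 3600 + 13 × 60 + 47) × 30 + 22 = 132832.
Minute boundaries passed: 73; those not divisible by 10: 73 − 7 = 66; dropped labels = 2 × 66 = 132.
Actual frame index = 132832 − 132 = 132700.

132700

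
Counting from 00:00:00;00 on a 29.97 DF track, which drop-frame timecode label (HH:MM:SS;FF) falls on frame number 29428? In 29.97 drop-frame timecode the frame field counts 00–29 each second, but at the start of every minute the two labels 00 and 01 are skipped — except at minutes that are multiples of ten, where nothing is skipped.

00:16:21;28

Ten DF minutes hold 17982 frames, so frame 29428 lies in block 1 (frames 17982–35963) with 11446 frames into that block.
The block's first minute is 1800 frames and the rest 1798 each; 11446 frames reaches minute 6, so 1 × 18 + 6 × 2 = 30 labels have been skipped so far.
Adding those back, label number 29428 + 30 = 29458 at 30 labels/s is 981 s + 28 f = 0 h 16 min 21 s frame 28, i.e. 00:16:21;28.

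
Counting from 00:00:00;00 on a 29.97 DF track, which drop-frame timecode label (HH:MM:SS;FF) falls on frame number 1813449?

16:48:28;25

Each 10-minute DF block holds 10 × 60 × 30 − 9 × 2 = 17982 frames. 1813449 ÷ 17982 → 100 full blocks, remainder 15249.
Within the partial block the first minute is 1800 frames and each further minute 1798, so 8 further minute boundaries passed. Total skipped labels = 18 × 100 + 2 × 8 = 1816.
Non-drop label index = 1813449 + 1816 = 1815265; at 30 labels/s that is 16:48:28:25, i.e. DF 16:48:28;25.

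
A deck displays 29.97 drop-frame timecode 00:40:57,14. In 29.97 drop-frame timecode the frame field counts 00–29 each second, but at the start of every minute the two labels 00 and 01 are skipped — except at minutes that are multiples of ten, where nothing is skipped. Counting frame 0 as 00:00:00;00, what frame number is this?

73652

As if non-drop at 30 labels/s: (0 × 3600 + 40 × 60 + 57) × 30 + 14 = 73724.
Minute boundaries passed: 40; those not divisible by 10: 40 − 4 = 36; dropped labels = 2 × 36 = 72.
Actual frame index = 73724 − 72 = 73652.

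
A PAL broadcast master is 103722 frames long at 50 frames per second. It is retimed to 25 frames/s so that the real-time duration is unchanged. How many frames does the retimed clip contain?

51861 frames

Target frames = source frames × (target rate / source rate) = 103722 × (25)/(50) = 103722 × 1/2 = 51861.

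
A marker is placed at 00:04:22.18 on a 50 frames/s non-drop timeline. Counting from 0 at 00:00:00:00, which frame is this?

Total seconds to the label: (0 × 3600 + 4 × 60 + 22) = 262.
Frame index = 262 × 50 + 18 = 13118.

frame 13118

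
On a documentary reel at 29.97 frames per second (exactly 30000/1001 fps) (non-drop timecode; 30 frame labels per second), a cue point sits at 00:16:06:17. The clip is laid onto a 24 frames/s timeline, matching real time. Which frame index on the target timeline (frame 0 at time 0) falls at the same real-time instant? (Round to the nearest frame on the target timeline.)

frame 23221

Source frame index: (0×3600 + 16×60 + 6) × 30 + 17 = 28997.
Real time: 28997 / (30000/1001) = 29025997/30000 s.
Target frame: (29025997/30000) × (24) = 29025997/1250 ≈ 23220.798 → 23221.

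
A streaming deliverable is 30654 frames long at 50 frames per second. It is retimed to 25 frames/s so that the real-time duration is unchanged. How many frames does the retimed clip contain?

15327 frames

Target frames = source frames × (target rate / source rate) = 30654 × (25)/(50) = 30654 × 1/2 = 15327.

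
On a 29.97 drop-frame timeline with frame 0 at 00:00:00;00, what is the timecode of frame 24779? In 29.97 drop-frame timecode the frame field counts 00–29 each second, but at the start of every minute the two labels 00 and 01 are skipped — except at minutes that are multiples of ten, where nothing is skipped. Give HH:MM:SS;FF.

Ten DF minutes hold 17982 frames, so frame 24779 lies in block 1 (frames 17982–35963) with 6797 frames into that block.
The block's first minute is 1800 frames and the rest 1798 each; 6797 frames reaches minute 3, so 1 × 18 + 3 × 2 = 24 labels have been skipped so far.
Adding those back, label number 24779 + 24 = 24803 at 30 labels/s is 826 s + 23 f = 0 h 13 min 46 s frame 23, i.e. 00:13:46;23.

00:13:46;23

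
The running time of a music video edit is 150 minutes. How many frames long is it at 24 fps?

216000 frames

150 min = 9000 s.
Frames = 9000 × 24 = 216000.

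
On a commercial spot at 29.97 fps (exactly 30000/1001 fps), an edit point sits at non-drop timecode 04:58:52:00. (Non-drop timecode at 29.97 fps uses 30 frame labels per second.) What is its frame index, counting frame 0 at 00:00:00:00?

537960

Total seconds to the label: (4 × 3600 + 58 × 60 + 52) = 17932.
Frame index = 17932 × 30 + 0 = 537960.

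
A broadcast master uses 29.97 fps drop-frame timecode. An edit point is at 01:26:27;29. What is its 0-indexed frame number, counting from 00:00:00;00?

155483

As if non-drop at 30 labels/s: (1 × 3600 + 26 × 60 + 27) × 30 + 29 = 155639.
Minute boundaries passed: 86; those not divisible by 10: 86 − 8 = 78; dropped labels = 2 × 78 = 156.
Actual frame index = 155639 − 156 = 155483.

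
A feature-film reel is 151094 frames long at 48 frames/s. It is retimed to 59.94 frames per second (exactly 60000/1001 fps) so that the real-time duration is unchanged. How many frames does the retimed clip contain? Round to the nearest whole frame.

Frames at target rate = 151094 × (60000/1001) / (48) = 188867500/1001 ≈ 188678.821.
Nearest whole frame: 188679.

188679 frames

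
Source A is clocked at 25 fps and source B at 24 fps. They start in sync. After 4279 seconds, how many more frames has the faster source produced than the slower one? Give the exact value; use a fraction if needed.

4279 frames

A emits 25 × 4279 = 106975 frames; B emits 24 × 4279 = 102696.
Difference = 4279 frames; B is behind A.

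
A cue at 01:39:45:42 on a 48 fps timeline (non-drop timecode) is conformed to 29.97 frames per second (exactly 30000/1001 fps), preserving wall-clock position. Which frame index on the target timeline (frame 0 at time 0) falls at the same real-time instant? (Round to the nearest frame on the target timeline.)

Source frame index: (1×3600 + 39×60 + 45) × 48 + 42 = 287322.
Real time: 287322 / (48) = 47887/8 s.
Target frame: (47887/8) × (30000/1001) = 25653750/143 ≈ 179396.853 → 179397.

frame 179397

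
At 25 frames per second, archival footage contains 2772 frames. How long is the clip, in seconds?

110.88 seconds

Running time = 2772 / (25) = 110.88 s.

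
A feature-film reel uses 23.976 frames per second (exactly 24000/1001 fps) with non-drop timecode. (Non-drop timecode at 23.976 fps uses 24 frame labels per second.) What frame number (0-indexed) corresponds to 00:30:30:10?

Total seconds to the label: (0 × 3600 + 30 × 60 + 30) = 1830.
Frame index = 1830 × 24 + 10 = 43930.

43930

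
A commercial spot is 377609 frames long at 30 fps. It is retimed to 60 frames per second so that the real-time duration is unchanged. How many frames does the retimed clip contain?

755218 frames

Target frames = source frames × (target rate / source rate) = 377609 × (60)/(30) = 377609 × 2 = 755218.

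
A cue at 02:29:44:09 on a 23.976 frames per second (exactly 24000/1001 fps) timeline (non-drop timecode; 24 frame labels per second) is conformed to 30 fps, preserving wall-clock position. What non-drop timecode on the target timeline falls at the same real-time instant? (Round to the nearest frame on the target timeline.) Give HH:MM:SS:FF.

Source frame index: (2×3600 + 29×60 + 44) × 24 + 9 = 215625.
Real time: 215625 / (24000/1001) = 575575/64 s.
Target frame: (575575/64) × (30) = 8633625/32 ≈ 269800.781 → 269801.
At 30 labels/s: frame 269801 → 02:29:53:11.

02:29:53:11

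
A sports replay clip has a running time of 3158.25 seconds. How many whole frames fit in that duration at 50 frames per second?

157912 frames

Frames = 3158.25 × 50 = 315825/2 ≈ 157912.5000.
Complete frames: 157912.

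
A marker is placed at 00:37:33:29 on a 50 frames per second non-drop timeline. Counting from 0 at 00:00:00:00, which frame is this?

112679

Total seconds to the label: (0 × 3600 + 37 × 60 + 33) = 2253.
Frame index = 2253 × 50 + 29 = 112679.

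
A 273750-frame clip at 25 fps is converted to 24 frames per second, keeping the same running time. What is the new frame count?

Target frames = source frames × (target rate / source rate) = 273750 × (24)/(25) = 273750 × 24/25 = 262800.

262800 frames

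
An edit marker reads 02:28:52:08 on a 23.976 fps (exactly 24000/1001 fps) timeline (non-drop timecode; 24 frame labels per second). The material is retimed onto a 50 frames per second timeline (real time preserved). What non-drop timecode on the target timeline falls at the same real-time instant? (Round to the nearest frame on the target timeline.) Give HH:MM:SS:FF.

Source frame index: (2×3600 + 28×60 + 52) × 24 + 8 = 214376.
Real time: 214376 / (24000/1001) = 26823797/3000 s.
Target frame: (26823797/3000) × (50) = 26823797/60 ≈ 447063.283 → 447063.
At 50 labels/s: frame 447063 → 02:29:01:13.

02:29:01:13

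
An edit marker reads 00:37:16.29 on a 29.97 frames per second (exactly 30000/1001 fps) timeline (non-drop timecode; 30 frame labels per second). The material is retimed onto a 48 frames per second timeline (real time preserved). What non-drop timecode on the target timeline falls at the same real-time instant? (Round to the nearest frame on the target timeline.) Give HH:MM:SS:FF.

00:37:19:10

Source frame index: (0×3600 + 37×60 + 16) × 30 + 29 = 67109.
Real time: 67109 / (30000/1001) = 67176109/30000 s.
Target frame: (67176109/30000) × (48) = 67176109/625 ≈ 107481.774 → 107482.
At 48 labels/s: frame 107482 → 00:37:19:10.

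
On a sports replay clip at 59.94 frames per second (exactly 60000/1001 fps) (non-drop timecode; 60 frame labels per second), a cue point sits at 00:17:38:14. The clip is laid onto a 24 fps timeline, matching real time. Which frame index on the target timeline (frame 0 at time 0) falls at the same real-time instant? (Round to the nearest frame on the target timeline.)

Source frame index: (0×3600 + 17×60 + 38) × 60 + 14 = 63494.
Real time: 63494 / (60000/1001) = 31778747/30000 s.
Target frame: (31778747/30000) × (24) = 31778747/1250 ≈ 25422.998 → 25423.

frame 25423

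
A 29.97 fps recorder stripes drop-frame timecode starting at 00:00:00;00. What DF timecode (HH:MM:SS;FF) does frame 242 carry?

Ten DF minutes hold 17982 frames, so frame 242 lies in block 0 (frames 0–17981) with 242 frames into that block.
The block's first minute is 1800 frames and the rest 1798 each; 242 frames reaches minute 0, so 0 × 18 + 0 × 2 = 0 labels have been skipped so far.
Adding those back, label number 242 + 0 = 242 at 30 labels/s is 8 s + 2 f = 0 h 0 min 8 s frame 2, i.e. 00:00:08;02.

00:00:08;02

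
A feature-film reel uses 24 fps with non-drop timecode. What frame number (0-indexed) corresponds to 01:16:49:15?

frame 110631

Total seconds to the label: (1 × 3600 + 16 × 60 + 49) = 4609.
Frame index = 4609 × 24 + 15 = 110631.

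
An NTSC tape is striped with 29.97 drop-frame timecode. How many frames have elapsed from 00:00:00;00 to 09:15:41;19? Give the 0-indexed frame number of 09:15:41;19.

999249

As if non-drop at 30 labels/s: (9 × 3600 + 15 × 60 + 41) × 30 + 19 = 1000249.
Minute boundaries passed: 555; those not divisible by 10: 555 − 55 = 500; dropped labels = 2 × 500 = 1000.
Actual frame index = 1000249 − 1000 = 999249.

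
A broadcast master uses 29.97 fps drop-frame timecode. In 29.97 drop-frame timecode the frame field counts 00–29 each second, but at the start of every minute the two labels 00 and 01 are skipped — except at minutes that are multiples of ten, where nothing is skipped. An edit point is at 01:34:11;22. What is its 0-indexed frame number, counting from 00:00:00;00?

Complete 10-minute blocks: 9, each 17982 frames → 161838.
Remaining 4 whole minutes in the current block: 1800 + 3 × 1798 = 7194 frames.
Within the current minute: 11 × 30 + 22 − 2 = 350 (labels ;00/;01 skipped at this minute). Total = 161838 + 7194 + 350 = 169382.

169382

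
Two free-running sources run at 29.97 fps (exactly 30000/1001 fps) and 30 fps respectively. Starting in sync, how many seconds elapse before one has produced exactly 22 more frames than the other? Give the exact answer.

11011/15 seconds

The gap grows by |30 − 30000/1001| = 30/1001 frames per second.
Time for a 22-frame gap: 22 ÷ (30/1001) = 11011/15 s.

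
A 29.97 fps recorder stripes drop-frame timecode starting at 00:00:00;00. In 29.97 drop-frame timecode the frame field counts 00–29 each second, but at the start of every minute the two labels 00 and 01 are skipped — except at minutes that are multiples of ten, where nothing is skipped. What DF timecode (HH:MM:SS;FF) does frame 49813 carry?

00:27:42;03

Each 10-minute DF block holds 10 × 60 × 30 − 9 × 2 = 17982 frames. 49813 ÷ 17982 → 2 full blocks, remainder 13849.
Within the partial block the first minute is 1800 frames and each further minute 1798, so 7 further minute boundaries passed. Total skipped labels = 18 × 2 + 2 × 7 = 50.
Non-drop label index = 49813 + 50 = 49863; at 30 labels/s that is 00:27:42:03, i.e. DF 00:27:42;03.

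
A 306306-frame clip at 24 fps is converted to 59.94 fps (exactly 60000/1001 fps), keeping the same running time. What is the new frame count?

Target frames = source frames × (target rate / source rate) = 306306 × (60000/1001)/(24) = 306306 × 2500/1001 = 765000.

765000 frames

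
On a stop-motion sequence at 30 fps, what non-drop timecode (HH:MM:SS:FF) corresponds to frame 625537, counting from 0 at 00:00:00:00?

05:47:31:07

625537 ÷ 30 = 20851 full seconds, remainder 7 frames.
20851 s = 5 h 47 min 31 s.
Timecode: 05:47:31:07.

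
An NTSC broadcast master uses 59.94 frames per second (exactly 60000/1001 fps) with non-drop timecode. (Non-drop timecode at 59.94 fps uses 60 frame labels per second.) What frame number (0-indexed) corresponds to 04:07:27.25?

Total seconds to the label: (4 × 3600 + 7 × 60 + 27) = 14847.
Frame index = 14847 × 60 + 25 = 890845.

frame 890845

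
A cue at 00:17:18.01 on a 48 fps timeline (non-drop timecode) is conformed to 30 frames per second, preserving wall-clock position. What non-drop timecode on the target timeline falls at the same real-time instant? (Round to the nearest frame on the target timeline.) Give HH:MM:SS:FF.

00:17:18:01

Source frame index: (0×3600 + 17×60 + 18) × 48 + 1 = 49825.
Real time: 49825 / (48) = 49825/48 s.
Target frame: (49825/48) × (30) = 249125/8 ≈ 31140.625 → 31141.
At 30 labels/s: frame 31141 → 00:17:18:01.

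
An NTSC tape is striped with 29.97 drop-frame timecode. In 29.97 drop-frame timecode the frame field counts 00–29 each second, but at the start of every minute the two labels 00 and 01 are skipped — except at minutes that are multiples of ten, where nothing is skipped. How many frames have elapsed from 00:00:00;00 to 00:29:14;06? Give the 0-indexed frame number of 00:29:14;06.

As if non-drop at 30 labels/s: (0 × 3600 + 29 × 60 + 14) × 30 + 6 = 52626.
Minute boundaries passed: 29; those not divisible by 10: 29 − 2 = 27; dropped labels = 2 × 27 = 54.
Actual frame index = 52626 − 54 = 52572.

52572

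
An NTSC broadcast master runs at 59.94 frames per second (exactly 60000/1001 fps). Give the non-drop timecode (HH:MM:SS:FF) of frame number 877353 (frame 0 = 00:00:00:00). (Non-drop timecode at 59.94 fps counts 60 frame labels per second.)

877353 ÷ 60 = 14622 full seconds, remainder 33 frames.
14622 s = 4 h 3 min 42 s.
Timecode: 04:03:42:33.

04:03:42:33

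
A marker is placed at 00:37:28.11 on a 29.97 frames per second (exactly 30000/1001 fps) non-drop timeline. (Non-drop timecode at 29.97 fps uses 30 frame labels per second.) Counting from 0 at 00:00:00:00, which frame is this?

frame 67451

Total seconds to the label: (0 × 3600 + 37 × 60 + 28) = 2248.
Frame index = 2248 × 30 + 11 = 67451.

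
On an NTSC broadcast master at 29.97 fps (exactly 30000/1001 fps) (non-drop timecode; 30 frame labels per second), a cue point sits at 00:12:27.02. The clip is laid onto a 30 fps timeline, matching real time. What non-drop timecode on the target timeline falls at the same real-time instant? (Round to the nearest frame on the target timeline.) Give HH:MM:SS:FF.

Source frame index: (0×3600 + 12×60 + 27) × 30 + 2 = 22412.
Real time: 22412 / (30000/1001) = 5608603/7500 s.
Target frame: (5608603/7500) × (30) = 5608603/250 ≈ 22434.412 → 22434.
At 30 labels/s: frame 22434 → 00:12:27:24.

00:12:27:24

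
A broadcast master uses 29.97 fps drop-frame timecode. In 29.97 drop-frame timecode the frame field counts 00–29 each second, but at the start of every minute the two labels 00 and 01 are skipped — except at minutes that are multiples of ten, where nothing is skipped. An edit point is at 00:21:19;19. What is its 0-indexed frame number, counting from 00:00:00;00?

Complete 10-minute blocks: 2, each 17982 frames → 35964.
Remaining 1 whole minute in the current block: 1800 + 0 × 1798 = 1800 frames.
Within the current minute: 19 × 30 + 19 − 2 = 587 (labels ;00/;01 skipped at this minute). Total = 35964 + 1800 + 587 = 38351.

38351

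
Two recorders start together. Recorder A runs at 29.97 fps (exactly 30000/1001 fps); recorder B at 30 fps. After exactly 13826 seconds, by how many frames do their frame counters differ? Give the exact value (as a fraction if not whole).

414780/1001 frames

A emits 30000/1001 × 13826 = 414780000/1001 frames; B emits 30 × 13826 = 414780.
Difference = 414780/1001 frames (≈ 414.3656); B is ahead of A.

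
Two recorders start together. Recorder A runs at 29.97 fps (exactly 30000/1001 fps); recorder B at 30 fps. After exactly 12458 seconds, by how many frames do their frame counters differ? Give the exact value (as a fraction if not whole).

373740/1001 frames

A emits 30000/1001 × 12458 = 373740000/1001 frames; B emits 30 × 12458 = 373740.
Difference = 373740/1001 frames (≈ 373.3666); B is ahead of A.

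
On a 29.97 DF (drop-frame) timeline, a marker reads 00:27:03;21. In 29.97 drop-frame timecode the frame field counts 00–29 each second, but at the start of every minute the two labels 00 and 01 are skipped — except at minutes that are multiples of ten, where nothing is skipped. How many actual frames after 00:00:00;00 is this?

48661

Complete 10-minute blocks: 2, each 17982 frames → 35964.
Remaining 7 whole minutes in the current block: 1800 + 6 × 1798 = 12588 frames.
Within the current minute: 3 × 30 + 21 − 2 = 109 (labels ;00/;01 skipped at this minute). Total = 35964 + 12588 + 109 = 48661.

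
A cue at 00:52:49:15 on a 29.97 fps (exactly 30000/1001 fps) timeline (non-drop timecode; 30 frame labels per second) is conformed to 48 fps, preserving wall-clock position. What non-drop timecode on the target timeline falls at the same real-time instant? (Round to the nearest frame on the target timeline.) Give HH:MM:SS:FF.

Source frame index: (0×3600 + 52×60 + 49) × 30 + 15 = 95085.
Real time: 95085 / (30000/1001) = 6345339/2000 s.
Target frame: (6345339/2000) × (48) = 19036017/125 ≈ 152288.136 → 152288.
At 48 labels/s: frame 152288 → 00:52:52:32.

00:52:52:32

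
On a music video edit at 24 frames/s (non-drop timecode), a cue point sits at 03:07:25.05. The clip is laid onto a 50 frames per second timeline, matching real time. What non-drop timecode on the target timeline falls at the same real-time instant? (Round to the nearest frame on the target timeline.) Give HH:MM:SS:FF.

Source frame index: (3×3600 + 7×60 + 25) × 24 + 5 = 269885.
Real time: 269885 / (24) = 269885/24 s.
Target frame: (269885/24) × (50) = 6747125/12 ≈ 562260.417 → 562260.
At 50 labels/s: frame 562260 → 03:07:25:10.

03:07:25:10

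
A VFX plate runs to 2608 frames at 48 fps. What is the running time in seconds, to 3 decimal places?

54.333 seconds

Running time = 2608 × 1/48 = 163/3 s ≈ 54.333 s.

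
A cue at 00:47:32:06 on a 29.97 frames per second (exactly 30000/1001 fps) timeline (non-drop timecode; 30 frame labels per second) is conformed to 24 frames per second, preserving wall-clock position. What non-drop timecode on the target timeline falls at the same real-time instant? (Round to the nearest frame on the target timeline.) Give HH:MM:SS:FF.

Source frame index: (0×3600 + 47×60 + 32) × 30 + 6 = 85566.
Real time: 85566 / (30000/1001) = 14275261/5000 s.
Target frame: (14275261/5000) × (24) = 42825783/625 ≈ 68521.253 → 68521.
At 24 labels/s: frame 68521 → 00:47:35:01.

00:47:35:01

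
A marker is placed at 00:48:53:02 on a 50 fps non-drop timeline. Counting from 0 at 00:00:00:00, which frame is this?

146652

Total seconds to the label: (0 × 3600 + 48 × 60 + 53) = 2933.
Frame index = 2933 × 50 + 2 = 146652.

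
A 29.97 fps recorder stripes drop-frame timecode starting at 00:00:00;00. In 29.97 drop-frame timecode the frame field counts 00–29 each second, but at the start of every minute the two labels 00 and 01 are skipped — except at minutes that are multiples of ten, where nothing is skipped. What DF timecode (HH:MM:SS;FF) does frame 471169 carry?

04:22:01;11

Ten DF minutes hold 17982 frames, so frame 471169 lies in block 26 (frames 467532–485513) with 3637 frames into that block.
The block's first minute is 1800 frames and the rest 1798 each; 3637 frames reaches minute 2, so 26 × 18 + 2 × 2 = 472 labels have been skipped so far.
Adding those back, label number 471169 + 472 = 471641 at 30 labels/s is 15721 s + 11 f = 4 h 22 min 1 s frame 11, i.e. 04:22:01;11.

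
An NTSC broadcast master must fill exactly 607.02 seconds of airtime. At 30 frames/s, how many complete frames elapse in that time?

18210 frames

Frames = 607.02 × 30 = 91053/5 ≈ 18210.6000.
Complete frames: 18210.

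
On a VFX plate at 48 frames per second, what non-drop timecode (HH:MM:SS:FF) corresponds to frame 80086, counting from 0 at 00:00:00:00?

80086 ÷ 48 = 1668 full seconds, remainder 22 frames.
1668 s = 0 h 27 min 48 s.
Timecode: 00:27:48:22.

00:27:48:22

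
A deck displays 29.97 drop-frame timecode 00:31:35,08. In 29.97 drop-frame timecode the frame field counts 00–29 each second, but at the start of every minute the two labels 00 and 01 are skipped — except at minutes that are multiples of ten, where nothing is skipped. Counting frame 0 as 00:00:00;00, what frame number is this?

Complete 10-minute blocks: 3, each 17982 frames → 53946.
Remaining 1 whole minute in the current block: 1800 + 0 × 1798 = 1800 frames.
Within the current minute: 35 × 30 + 8 − 2 = 1056 (labels ;00/;01 skipped at this minute). Total = 53946 + 1800 + 1056 = 56802.

56802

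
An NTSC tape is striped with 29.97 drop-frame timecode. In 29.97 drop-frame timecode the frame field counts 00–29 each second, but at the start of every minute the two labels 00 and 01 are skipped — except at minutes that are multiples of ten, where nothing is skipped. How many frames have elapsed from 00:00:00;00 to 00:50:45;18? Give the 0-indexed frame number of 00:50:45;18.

Complete 10-minute blocks: 5, each 17982 frames → 89910.
Remaining 0 whole minutes in the current block: 0 frames.
Within the current minute: 45 × 30 + 18 = 1368. Total = 89910 + 0 + 1368 = 91278.

91278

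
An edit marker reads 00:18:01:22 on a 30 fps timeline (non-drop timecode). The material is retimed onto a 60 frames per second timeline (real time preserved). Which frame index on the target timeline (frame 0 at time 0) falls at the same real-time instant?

Source frame index: (0×3600 + 18×60 + 1) × 30 + 22 = 32452.
Real time: 32452 / (30) = 16226/15 s.
Target frame: (16226/15) × (60) = 64904.

frame 64904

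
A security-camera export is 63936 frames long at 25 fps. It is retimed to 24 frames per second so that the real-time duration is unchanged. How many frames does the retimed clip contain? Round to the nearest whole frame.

Frames at target rate = 63936 × (24) / (25) = 1534464/25 ≈ 61378.560.
Nearest whole frame: 61379.

61379 frames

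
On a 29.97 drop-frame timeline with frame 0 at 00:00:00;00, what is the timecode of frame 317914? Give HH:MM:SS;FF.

Each 10-minute DF block holds 10 × 60 × 30 − 9 × 2 = 17982 frames. 317914 ÷ 17982 → 17 full blocks, remainder 12220.
Within the partial block the first minute is 1800 frames and each further minute 1798, so 6 further minute boundaries passed. Total skipped labels = 18 × 17 + 2 × 6 = 318.
Non-drop label index = 317914 + 318 = 318232; at 30 labels/s that is 02:56:47:22, i.e. DF 02:56:47;22.

02:56:47;22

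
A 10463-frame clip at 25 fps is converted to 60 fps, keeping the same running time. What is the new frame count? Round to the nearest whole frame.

25111 frames

Frames at target rate = 10463 × (60) / (25) = 125556/5 ≈ 25111.200.
Nearest whole frame: 25111.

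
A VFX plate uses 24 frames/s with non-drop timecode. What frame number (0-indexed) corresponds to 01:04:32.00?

92928

Total seconds to the label: (1 × 3600 + 4 × 60 + 32) = 3872.
Frame index = 3872 × 24 + 0 = 92928.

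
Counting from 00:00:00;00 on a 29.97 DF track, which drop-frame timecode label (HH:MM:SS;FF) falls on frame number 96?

00:00:03;06

Each 10-minute DF block holds 10 × 60 × 30 − 9 × 2 = 17982 frames. 96 ÷ 17982 → 0 full blocks, remainder 96.
Within the partial block the first minute is 1800 frames and each further minute 1798, so 0 further minute boundaries passed. Total skipped labels = 18 × 0 + 2 × 0 = 0.
Non-drop label index = 96 + 0 = 96; at 30 labels/s that is 00:00:03:06, i.e. DF 00:00:03;06.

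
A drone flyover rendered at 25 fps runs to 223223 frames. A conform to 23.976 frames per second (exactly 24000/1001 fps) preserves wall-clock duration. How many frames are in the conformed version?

Target frames = source frames × (target rate / source rate) = 223223 × (24000/1001)/(25) = 223223 × 960/1001 = 214080.

214080 frames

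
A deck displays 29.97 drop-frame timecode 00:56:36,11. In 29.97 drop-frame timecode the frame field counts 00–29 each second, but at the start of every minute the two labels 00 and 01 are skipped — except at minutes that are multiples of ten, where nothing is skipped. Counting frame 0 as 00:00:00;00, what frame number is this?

As if non-drop at 30 labels/s: (0 × 3600 + 56 × 60 + 36) × 30 + 11 = 101891.
Minute boundaries passed: 56; those not divisible by 10: 56 − 5 = 51; dropped labels = 2 × 51 = 102.
Actual frame index = 101891 − 102 = 101789.

101789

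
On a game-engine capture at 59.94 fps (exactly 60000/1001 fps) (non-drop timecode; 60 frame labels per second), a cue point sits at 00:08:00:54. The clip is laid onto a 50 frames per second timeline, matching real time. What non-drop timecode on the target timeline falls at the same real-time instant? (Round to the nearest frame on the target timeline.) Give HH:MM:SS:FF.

Source frame index: (0×3600 + 8×60 + 0) × 60 + 54 = 28854.
Real time: 28854 / (60000/1001) = 4813809/10000 s.
Target frame: (4813809/10000) × (50) = 4813809/200 ≈ 24069.045 → 24069.
At 50 labels/s: frame 24069 → 00:08:01:19.

00:08:01:19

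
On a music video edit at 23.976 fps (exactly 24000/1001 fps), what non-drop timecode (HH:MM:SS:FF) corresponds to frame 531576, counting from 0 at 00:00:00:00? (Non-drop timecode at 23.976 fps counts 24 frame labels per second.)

06:09:09:00

531576 ÷ 24 = 22149 full seconds, remainder 0 frames.
22149 s = 6 h 9 min 9 s.
Timecode: 06:09:09:00.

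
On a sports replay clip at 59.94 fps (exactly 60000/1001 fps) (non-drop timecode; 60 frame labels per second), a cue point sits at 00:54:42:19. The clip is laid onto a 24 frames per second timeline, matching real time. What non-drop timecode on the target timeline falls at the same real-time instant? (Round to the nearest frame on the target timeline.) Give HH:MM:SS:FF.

00:54:45:14

Source frame index: (0×3600 + 54×60 + 42) × 60 + 19 = 196939.
Real time: 196939 / (60000/1001) = 197135939/60000 s.
Target frame: (197135939/60000) × (24) = 197135939/2500 ≈ 78854.376 → 78854.
At 24 labels/s: frame 78854 → 00:54:45:14.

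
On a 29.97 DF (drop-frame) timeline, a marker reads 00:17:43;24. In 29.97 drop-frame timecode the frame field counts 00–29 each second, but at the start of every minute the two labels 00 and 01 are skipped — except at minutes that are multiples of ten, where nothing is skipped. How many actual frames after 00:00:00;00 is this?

Complete 10-minute blocks: 1, each 17982 frames → 17982.
Remaining 7 whole minutes in the current block: 1800 + 6 × 1798 = 12588 frames.
Within the current minute: 43 × 30 + 24 − 2 = 1312 (labels ;00/;01 skipped at this minute). Total = 17982 + 12588 + 1312 = 31882.

31882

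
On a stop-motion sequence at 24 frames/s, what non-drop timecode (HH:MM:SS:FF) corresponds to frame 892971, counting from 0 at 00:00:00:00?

10:20:07:03

892971 ÷ 24 = 37207 full seconds, remainder 3 frames.
37207 s = 10 h 20 min 7 s.
Timecode: 10:20:07:03.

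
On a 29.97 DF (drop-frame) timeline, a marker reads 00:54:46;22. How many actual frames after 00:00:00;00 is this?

98504

Complete 10-minute blocks: 5, each 17982 frames → 89910.
Remaining 4 whole minutes in the current block: 1800 + 3 × 1798 = 7194 frames.
Within the current minute: 46 × 30 + 22 − 2 = 1400 (labels ;00/;01 skipped at this minute). Total = 89910 + 7194 + 1400 = 98504.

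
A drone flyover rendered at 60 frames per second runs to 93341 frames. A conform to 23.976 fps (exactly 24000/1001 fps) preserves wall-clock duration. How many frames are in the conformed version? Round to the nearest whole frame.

37299 frames

Frames at target rate = 93341 × (24000/1001) / (60) = 37336400/1001 ≈ 37299.101.
Nearest whole frame: 37299.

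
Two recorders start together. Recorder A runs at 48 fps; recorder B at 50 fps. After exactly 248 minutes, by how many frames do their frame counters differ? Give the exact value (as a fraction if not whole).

248 min = 14880 s.
A emits 48 × 14880 = 714240 frames; B emits 50 × 14880 = 744000.
Difference = 29760 frames; B is ahead of A.

29760 frames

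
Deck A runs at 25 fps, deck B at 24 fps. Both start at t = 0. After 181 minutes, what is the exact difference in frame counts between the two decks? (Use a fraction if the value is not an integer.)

181 min = 10860 s.
A emits 25 × 10860 = 271500 frames; B emits 24 × 10860 = 260640.
Difference = 10860 frames; B is behind A.

10860 frames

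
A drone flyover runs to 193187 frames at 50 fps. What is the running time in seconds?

Running time = 193187 / (50) = 3863.74 s.

3863.74 seconds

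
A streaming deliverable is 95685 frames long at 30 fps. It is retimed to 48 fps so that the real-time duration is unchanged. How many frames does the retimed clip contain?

Target frames = source frames × (target rate / source rate) = 95685 × (48)/(30) = 95685 × 8/5 = 153096.

153096 frames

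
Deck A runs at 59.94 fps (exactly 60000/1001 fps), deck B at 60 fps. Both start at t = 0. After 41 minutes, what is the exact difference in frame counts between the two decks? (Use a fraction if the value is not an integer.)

147600/1001 frames

41 min = 2460 s.
A emits 60000/1001 × 2460 = 147600000/1001 frames; B emits 60 × 2460 = 147600.
Difference = 147600/1001 frames (≈ 147.4525); B is ahead of A.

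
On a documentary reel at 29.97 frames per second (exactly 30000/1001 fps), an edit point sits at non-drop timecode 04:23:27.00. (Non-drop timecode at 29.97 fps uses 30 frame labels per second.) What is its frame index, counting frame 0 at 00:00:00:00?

Total seconds to the label: (4 × 3600 + 23 × 60 + 27) = 15807.
Frame index = 15807 × 30 + 0 = 474210.

frame 474210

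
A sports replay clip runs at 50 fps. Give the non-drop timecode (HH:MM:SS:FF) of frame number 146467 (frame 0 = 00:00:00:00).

146467 ÷ 50 = 2929 full seconds, remainder 17 frames.
2929 s = 0 h 48 min 49 s.
Timecode: 00:48:49:17.

00:48:49:17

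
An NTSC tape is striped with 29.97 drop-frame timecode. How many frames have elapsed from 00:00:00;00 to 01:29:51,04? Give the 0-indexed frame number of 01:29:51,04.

161572

As if non-drop at 30 labels/s: (1 × 3600 + 29 × 60 + 51) × 30 + 4 = 161734.
Minute boundaries passed: 89; those not divisible by 10: 89 − 8 = 81; dropped labels = 2 × 81 = 162.
Actual frame index = 161734 − 162 = 161572.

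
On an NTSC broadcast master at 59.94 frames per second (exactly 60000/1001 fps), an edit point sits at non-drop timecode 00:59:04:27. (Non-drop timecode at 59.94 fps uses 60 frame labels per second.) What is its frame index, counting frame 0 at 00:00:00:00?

Total seconds to the label: (0 × 3600 + 59 × 60 + 4) = 3544.
Frame index = 3544 × 60 + 27 = 212667.

frame 212667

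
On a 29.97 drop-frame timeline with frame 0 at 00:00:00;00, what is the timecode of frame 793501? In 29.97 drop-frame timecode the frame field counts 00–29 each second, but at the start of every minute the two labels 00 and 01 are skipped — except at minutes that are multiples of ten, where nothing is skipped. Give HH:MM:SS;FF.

07:21:16;15

Each 10-minute DF block holds 10 × 60 × 30 − 9 × 2 = 17982 frames. 793501 ÷ 17982 → 44 full blocks, remainder 2293.
Within the partial block the first minute is 1800 frames and each further minute 1798, so 1 further minute boundary passed. Total skipped labels = 18 × 44 + 2 × 1 = 794.
Non-drop label index = 793501 + 794 = 794295; at 30 labels/s that is 07:21:16:15, i.e. DF 07:21:16;15.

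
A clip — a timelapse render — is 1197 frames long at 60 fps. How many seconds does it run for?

Running time = 1197 / (60) = 19.95 s.

19.95 seconds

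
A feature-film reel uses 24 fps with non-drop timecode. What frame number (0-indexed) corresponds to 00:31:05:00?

frame 44760

Total seconds to the label: (0 × 3600 + 31 × 60 + 5) = 1865.
Frame index = 1865 × 24 + 0 = 44760.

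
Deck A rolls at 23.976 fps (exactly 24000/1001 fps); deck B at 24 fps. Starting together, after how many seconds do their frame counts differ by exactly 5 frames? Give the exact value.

The gap grows by |24 − 24000/1001| = 24/1001 frames per second.
Time for a 5-frame gap: 5 ÷ (24/1001) = 5005/24 s.

5005/24 seconds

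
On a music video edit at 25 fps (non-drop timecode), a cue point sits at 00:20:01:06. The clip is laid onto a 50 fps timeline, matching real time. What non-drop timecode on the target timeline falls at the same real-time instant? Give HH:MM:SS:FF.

Source frame index: (0×3600 + 20×60 + 1) × 25 + 6 = 30031.
Real time: 30031 / (25) = 30031/25 s.
Target frame: (30031/25) × (50) = 60062.
At 50 labels/s: frame 60062 → 00:20:01:12.

00:20:01:12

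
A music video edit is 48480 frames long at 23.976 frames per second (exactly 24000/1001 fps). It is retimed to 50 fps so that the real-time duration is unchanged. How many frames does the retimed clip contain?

101101 frames

Target frames = source frames × (target rate / source rate) = 48480 × (50)/(24000/1001) = 48480 × 1001/480 = 101101.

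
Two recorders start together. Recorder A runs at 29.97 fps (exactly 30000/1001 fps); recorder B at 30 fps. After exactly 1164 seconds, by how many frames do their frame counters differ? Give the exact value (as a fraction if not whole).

A emits 30000/1001 × 1164 = 34920000/1001 frames; B emits 30 × 1164 = 34920.
Difference = 34920/1001 frames (≈ 34.8851); B is ahead of A.

34920/1001 frames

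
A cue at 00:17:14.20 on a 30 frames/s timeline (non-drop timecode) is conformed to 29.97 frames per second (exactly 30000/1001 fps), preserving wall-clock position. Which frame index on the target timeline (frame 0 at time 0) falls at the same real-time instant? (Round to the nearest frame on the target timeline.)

Source frame index: (0×3600 + 17×60 + 14) × 30 + 20 = 31040.
Real time: 31040 / (30) = 3104/3 s.
Target frame: (3104/3) × (30000/1001) = 31040000/1001 ≈ 31008.991 → 31009.

frame 31009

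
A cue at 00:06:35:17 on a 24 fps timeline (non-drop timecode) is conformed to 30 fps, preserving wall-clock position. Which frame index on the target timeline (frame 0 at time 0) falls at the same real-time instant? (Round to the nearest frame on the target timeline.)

frame 11871

Source frame index: (0×3600 + 6×60 + 35) × 24 + 17 = 9497.
Real time: 9497 / (24) = 9497/24 s.
Target frame: (9497/24) × (30) = 47485/4 ≈ 11871.250 → 11871.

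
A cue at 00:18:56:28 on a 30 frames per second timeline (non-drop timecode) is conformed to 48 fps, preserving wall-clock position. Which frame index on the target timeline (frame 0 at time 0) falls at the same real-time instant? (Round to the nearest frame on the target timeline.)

Source frame index: (0×3600 + 18×60 + 56) × 30 + 28 = 34108.
Real time: 34108 / (30) = 17054/15 s.
Target frame: (17054/15) × (48) = 272864/5 ≈ 54572.800 → 54573.

frame 54573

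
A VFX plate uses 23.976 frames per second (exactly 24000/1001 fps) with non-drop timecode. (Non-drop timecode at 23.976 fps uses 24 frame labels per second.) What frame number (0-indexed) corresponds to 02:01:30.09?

frame 174969

Total seconds to the label: (2 × 3600 + 1 × 60 + 30) = 7290.
Frame index = 7290 × 24 + 9 = 174969.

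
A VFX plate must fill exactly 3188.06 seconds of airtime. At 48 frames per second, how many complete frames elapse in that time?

153026 frames

Frames = 3188.06 × 48 = 3825672/25 ≈ 153026.8800.
Complete frames: 153026.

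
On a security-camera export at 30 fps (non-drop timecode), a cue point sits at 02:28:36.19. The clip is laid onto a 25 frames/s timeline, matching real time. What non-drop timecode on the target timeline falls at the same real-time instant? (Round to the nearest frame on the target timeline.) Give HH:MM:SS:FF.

Source frame index: (2×3600 + 28×60 + 36) × 30 + 19 = 267499.
Real time: 267499 / (30) = 267499/30 s.
Target frame: (267499/30) × (25) = 1337495/6 ≈ 222915.833 → 222916.
At 25 labels/s: frame 222916 → 02:28:36:16.

02:28:36:16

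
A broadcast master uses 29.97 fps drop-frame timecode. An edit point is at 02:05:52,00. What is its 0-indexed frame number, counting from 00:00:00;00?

226334

Complete 10-minute blocks: 12, each 17982 frames → 215784.
Remaining 5 whole minutes in the current block: 1800 + 4 × 1798 = 8992 frames.
Within the current minute: 52 × 30 + 0 − 2 = 1558 (labels ;00/;01 skipped at this minute). Total = 215784 + 8992 + 1558 = 226334.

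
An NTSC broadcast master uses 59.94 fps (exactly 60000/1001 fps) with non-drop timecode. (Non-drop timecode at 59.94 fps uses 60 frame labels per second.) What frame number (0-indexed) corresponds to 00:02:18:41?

Total seconds to the label: (0 × 3600 + 2 × 60 + 18) = 138.
Frame index = 138 × 60 + 41 = 8321.

frame 8321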